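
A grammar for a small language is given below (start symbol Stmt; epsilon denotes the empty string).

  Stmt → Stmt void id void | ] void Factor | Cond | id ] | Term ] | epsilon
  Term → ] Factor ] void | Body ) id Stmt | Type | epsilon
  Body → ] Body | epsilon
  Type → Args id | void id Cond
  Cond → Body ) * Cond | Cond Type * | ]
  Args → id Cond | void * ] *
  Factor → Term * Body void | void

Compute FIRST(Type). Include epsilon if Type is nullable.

From Type → Args id: add FIRST(Args) = { id, void }.
Type → void id Cond contributes {void}.
Union: FIRST(Type) = { id, void }.

{ id, void }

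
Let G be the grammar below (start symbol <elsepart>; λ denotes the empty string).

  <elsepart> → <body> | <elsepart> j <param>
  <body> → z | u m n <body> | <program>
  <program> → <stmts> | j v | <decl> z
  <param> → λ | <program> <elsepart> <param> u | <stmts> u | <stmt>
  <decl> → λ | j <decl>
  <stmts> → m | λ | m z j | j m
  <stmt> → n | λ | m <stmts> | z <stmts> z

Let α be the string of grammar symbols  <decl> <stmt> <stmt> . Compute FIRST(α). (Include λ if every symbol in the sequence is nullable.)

{ j, m, n, z, λ }

Add FIRST(<decl>)\{λ} = { j }; <decl> is nullable, continue.
Add FIRST(<stmt>)\{λ} = { m, n, z }; <stmt> is nullable, continue.
Add FIRST(<stmt>)\{λ} = { m, n, z }; <stmt> is nullable, continue.
Every symbol is nullable, so include λ.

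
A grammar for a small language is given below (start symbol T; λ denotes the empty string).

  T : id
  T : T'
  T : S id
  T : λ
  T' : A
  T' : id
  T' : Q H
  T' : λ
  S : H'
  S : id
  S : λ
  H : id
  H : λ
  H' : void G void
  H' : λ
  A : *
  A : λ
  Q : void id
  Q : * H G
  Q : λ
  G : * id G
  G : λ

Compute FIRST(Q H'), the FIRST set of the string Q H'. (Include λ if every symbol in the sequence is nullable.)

Add FIRST(Q)\{λ} = { *, void }; Q is nullable, continue.
Add FIRST(H')\{λ} = { void }; H' is nullable, continue.
Every symbol is nullable, so include λ.

{ *, void, λ }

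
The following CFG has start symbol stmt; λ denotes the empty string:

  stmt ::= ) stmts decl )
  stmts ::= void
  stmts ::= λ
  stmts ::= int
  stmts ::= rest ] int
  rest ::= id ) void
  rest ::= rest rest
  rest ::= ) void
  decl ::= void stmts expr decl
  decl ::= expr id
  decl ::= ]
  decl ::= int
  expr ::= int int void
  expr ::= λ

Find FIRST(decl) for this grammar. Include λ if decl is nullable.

{ ], id, int, void }

decl ::= void stmts expr decl contributes {void}.
From decl ::= expr id: expr nullable, take FIRST(expr) ∪ {id} = { id, int }.
decl ::= ] contributes {]}.
decl ::= int contributes {int}.
Union: FIRST(decl) = { ], id, int, void }.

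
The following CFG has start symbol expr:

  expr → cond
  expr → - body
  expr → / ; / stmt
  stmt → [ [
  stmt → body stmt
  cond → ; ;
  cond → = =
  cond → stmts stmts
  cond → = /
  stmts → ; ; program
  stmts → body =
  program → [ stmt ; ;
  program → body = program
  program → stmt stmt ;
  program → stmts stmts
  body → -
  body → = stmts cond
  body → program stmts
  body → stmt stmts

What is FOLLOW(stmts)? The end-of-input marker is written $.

In cond → stmts stmts: add FIRST(stmts) = { -, ;, =, [ }.
In cond → stmts stmts: stmts is at the end, add FOLLOW(cond) = { $, -, ;, =, [ }.
In program → stmts stmts: add FIRST(stmts) = { -, ;, =, [ }.
In program → stmts stmts: stmts is at the end, add FOLLOW(program) = { $, -, ;, =, [ }.
In body → = stmts cond: add FIRST(cond) = { -, ;, =, [ }.
In body → program stmts: stmts is at the end, add FOLLOW(body) = { $, -, ;, =, [ }.
In body → stmt stmts: stmts is at the end, add FOLLOW(body) = { $, -, ;, =, [ }.
Union: FOLLOW(stmts) = { $, -, ;, =, [ }.

{ $, -, ;, =, [ }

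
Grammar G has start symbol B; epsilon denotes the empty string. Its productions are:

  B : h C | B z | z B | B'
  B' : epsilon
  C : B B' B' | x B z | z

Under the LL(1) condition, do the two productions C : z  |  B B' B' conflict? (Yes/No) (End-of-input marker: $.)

FIRST(z) = { z } and FIRST(B B' B') = { h, z, epsilon }.
Both contain z, so the two alternatives are not disjoint — LL(1) conflict.

Yes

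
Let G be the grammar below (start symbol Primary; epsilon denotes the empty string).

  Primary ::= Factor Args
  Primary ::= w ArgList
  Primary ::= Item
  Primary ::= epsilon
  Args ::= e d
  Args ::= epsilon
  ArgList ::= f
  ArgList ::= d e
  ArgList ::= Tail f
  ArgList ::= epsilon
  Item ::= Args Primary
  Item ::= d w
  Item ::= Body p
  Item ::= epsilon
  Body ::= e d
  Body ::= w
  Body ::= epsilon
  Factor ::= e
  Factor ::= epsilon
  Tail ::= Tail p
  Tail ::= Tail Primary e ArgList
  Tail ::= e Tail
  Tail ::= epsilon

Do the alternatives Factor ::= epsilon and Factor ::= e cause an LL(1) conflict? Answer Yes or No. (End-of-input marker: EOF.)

FIRST(epsilon) = { epsilon } and FIRST(e) = { e }.
The first alternative is nullable and FOLLOW(Factor) = { EOF, e } shares e with FIRST of the second — conflict.

Yes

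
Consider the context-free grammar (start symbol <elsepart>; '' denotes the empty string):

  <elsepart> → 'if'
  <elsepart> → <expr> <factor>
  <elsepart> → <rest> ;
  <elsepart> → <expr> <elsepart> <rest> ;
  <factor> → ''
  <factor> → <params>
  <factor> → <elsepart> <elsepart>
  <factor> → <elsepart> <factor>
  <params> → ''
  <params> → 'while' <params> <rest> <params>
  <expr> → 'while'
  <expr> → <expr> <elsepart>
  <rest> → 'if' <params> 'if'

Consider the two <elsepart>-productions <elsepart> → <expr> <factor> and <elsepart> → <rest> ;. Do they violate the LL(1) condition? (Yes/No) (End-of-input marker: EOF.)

FIRST(<expr> <factor>) = { 'while' } and FIRST(<rest> ;) = { 'if' }.
The FIRST sets are disjoint and neither alternative is nullable — no conflict.

No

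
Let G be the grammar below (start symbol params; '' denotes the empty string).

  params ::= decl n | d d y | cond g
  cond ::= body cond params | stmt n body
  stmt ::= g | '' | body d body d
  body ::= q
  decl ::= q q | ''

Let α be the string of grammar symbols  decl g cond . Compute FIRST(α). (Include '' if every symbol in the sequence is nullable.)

{ g, q }

Add FIRST(decl)\{''} = { q }; decl is nullable, continue.
g is a terminal; add {g} and stop.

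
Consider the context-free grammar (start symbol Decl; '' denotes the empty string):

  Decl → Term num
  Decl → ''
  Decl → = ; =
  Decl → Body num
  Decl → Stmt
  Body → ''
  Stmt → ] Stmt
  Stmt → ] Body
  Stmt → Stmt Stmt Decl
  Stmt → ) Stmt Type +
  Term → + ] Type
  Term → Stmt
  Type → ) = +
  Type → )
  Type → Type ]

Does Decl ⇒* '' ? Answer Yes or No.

Decl has an ''-production, so Decl ⇒ ''.

Yes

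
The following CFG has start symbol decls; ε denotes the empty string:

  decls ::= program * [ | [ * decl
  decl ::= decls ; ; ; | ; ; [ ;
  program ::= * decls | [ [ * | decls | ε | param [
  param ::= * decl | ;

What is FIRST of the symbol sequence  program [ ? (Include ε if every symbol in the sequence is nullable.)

Add FIRST(program)\{ε} = { *, ;, [ }; program is nullable, continue.
[ is a terminal; add {[} and stop.

{ *, ;, [ }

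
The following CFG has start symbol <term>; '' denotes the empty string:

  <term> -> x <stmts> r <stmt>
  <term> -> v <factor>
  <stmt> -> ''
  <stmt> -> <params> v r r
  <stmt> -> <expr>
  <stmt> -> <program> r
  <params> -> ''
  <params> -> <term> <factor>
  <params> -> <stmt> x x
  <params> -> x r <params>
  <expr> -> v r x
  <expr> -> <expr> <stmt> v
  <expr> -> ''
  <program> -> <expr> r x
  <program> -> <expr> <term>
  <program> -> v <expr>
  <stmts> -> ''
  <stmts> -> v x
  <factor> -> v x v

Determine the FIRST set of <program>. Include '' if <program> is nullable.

{ r, v, x }

From <program> -> <expr> r x: <expr> nullable, take FIRST(<expr>) ∪ {r} = { r, v, x }.
From <program> -> <expr> <term>: <expr> nullable, take FIRST(<expr>) ∪ FIRST(<term>) = { r, v, x }.
<program> -> v <expr> contributes {v}.
Union: FIRST(<program>) = { r, v, x }.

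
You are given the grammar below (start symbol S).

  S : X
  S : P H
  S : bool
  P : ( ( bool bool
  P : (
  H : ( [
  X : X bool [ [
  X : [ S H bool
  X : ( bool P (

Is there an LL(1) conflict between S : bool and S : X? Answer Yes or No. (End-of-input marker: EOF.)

No

FIRST(bool) = { bool } and FIRST(X) = { (, [ }.
The FIRST sets are disjoint and neither alternative is nullable — no conflict.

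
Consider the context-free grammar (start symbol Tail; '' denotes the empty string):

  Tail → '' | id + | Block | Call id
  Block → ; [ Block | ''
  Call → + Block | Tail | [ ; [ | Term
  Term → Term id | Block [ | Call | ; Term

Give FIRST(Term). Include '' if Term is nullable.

From Term → Term id: Term nullable, take FIRST(Term) ∪ {id} = { +, ;, [, id }.
From Term → Block [: Block nullable, take FIRST(Block) ∪ {[} = { ;, [ }.
From Term → Call: add FIRST(Call) = { +, ;, [, id, '' } (including '' since Call is nullable).
Term → ; Term contributes {;}.
Union: FIRST(Term) = { +, ;, [, id, '' }.

{ +, ;, [, id, '' }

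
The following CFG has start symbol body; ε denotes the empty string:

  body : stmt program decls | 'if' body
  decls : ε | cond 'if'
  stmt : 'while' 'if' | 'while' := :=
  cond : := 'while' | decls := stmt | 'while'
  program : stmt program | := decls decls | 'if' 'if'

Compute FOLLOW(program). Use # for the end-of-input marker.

{ #, 'while', := }

In body : stmt program decls: add FIRST(decls)\{ε} = { 'while', := }.
  Since decls is nullable, also add FOLLOW(body) = { # }.
In program : stmt program: program is at the end, add FOLLOW(program) = { #, 'while', := }.
Union: FOLLOW(program) = { #, 'while', := }.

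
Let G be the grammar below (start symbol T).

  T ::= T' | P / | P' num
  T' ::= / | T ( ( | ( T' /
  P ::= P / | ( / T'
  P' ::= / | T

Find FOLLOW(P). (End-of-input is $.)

In T ::= P /: add FIRST(/) = { / }.
In P ::= P /: add FIRST(/) = { / }.
Union: FOLLOW(P) = { / }.

{ / }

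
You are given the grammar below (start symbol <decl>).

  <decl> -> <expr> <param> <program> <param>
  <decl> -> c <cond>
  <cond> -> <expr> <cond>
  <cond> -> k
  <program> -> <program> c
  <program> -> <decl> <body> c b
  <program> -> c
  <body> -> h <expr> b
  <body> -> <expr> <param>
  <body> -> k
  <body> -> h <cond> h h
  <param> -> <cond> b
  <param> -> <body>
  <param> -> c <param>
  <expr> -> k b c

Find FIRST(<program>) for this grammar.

{ c, k }

From <program> -> <program> c: add FIRST(<program>) = { c, k }.
From <program> -> <decl> <body> c b: add FIRST(<decl>) = { c, k }.
<program> -> c contributes {c}.
Union: FIRST(<program>) = { c, k }.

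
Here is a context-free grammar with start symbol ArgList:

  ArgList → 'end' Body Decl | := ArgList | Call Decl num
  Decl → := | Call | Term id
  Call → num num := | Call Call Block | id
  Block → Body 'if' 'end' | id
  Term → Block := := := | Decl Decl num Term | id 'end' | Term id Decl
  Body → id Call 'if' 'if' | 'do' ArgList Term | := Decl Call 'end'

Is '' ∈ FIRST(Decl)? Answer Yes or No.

No

No nonterminal in this grammar is nullable.
No production of Decl has an RHS whose symbols are all nullable, so Decl is not nullable.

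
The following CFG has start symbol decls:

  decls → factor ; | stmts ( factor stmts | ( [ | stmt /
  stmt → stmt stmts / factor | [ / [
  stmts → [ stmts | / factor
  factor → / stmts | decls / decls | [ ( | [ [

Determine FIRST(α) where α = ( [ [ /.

{ ( }

( is a terminal; add {(} and stop.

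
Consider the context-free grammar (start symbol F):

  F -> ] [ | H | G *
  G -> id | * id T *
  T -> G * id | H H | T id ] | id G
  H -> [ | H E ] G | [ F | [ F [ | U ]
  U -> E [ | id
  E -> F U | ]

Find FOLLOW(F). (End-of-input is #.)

{ #, *, [, ], id }

F is the start symbol, so # ∈ FOLLOW(F).
In H -> [ F: F is at the end, add FOLLOW(H) = { #, *, [, ], id }.
In H -> [ F [: add FIRST([) = { [ }.
In E -> F U: add FIRST(U) = { *, [, ], id }.
Union: FOLLOW(F) = { #, *, [, ], id }.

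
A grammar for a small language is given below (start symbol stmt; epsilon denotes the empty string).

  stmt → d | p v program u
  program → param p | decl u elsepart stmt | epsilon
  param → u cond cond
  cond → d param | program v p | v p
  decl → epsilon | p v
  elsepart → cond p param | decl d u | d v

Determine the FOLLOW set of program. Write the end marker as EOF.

{ u, v }

In stmt → p v program u: add FIRST(u) = { u }.
In cond → program v p: add FIRST(v p) = { v }.
Union: FOLLOW(program) = { u, v }.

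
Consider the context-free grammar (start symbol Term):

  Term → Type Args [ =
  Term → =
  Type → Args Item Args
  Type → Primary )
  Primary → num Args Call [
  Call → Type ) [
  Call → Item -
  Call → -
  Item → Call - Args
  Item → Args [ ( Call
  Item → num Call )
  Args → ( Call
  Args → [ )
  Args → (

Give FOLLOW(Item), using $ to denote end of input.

In Type → Args Item Args: add FIRST(Args) = { (, [ }.
In Call → Item -: add FIRST(-) = { - }.
Union: FOLLOW(Item) = { (, -, [ }.

{ (, -, [ }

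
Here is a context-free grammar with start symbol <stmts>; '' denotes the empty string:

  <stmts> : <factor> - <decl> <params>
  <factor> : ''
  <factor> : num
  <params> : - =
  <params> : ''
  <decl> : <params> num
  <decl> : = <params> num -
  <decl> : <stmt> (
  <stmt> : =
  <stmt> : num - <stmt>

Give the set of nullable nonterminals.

{ <factor>, <params> }

Directly nullable (have an ''-production): <factor>, <params>.
No other nonterminal has a production whose RHS symbols are all nullable.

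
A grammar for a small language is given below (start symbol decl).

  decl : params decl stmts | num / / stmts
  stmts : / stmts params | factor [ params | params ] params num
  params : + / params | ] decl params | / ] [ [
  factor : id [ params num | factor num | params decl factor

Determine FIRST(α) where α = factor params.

Add FIRST(factor) = { +, /, ], id }; factor is not nullable, stop.

{ +, /, ], id }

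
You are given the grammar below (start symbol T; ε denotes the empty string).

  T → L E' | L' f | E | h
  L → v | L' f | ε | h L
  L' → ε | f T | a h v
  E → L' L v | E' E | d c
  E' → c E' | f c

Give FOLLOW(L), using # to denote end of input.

In T → L E': add FIRST(E') = { c, f }.
In L → h L: L is at the end, add FOLLOW(L) = { c, f, v }.
In E → L' L v: add FIRST(v) = { v }.
Union: FOLLOW(L) = { c, f, v }.

{ c, f, v }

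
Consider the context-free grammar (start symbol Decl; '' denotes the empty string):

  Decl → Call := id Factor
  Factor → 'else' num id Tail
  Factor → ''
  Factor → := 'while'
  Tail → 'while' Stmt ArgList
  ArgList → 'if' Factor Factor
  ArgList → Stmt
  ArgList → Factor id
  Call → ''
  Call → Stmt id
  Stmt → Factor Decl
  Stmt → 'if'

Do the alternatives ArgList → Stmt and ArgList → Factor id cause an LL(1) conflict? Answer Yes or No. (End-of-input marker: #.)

FIRST(Stmt) = { 'else', 'if', := } and FIRST(Factor id) = { 'else', :=, id }.
Both contain 'else', so the two alternatives are not disjoint — LL(1) conflict.

Yes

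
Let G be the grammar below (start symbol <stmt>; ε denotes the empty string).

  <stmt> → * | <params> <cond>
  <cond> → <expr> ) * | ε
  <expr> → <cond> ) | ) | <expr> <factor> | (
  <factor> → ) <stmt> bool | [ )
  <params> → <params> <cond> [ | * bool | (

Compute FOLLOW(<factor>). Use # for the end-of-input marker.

{ ), [ }

In <expr> → <expr> <factor>: <factor> is at the end, add FOLLOW(<expr>) = { ), [ }.
Union: FOLLOW(<factor>) = { ), [ }.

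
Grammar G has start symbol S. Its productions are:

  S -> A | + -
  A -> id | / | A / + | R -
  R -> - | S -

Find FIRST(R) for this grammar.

{ +, -, /, id }

R -> - contributes {-}.
From R -> S -: add FIRST(S) = { +, -, /, id }.
Union: FIRST(R) = { +, -, /, id }.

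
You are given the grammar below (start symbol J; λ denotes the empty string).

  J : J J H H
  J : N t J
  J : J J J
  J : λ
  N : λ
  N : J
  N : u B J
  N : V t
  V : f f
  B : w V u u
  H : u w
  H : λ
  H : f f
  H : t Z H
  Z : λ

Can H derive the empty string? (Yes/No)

Yes

H has an λ-production, so H ⇒ λ.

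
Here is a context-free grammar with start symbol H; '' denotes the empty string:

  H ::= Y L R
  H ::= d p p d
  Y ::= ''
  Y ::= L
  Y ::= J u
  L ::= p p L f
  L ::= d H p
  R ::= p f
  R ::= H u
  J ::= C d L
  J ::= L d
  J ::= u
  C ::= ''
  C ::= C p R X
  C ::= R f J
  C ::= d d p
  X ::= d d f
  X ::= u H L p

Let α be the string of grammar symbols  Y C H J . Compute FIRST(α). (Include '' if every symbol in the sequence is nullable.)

Add FIRST(Y)\{''} = { d, p, u }; Y is nullable, continue.
Add FIRST(C)\{''} = { d, p, u }; C is nullable, continue.
Add FIRST(H) = { d, p, u }; H is not nullable, stop.

{ d, p, u }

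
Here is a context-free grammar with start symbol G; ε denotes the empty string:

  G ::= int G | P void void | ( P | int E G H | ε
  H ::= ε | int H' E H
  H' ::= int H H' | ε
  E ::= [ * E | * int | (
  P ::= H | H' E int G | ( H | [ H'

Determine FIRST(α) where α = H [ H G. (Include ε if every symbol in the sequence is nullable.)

{ [, int }

Add FIRST(H)\{ε} = { int }; H is nullable, continue.
[ is a terminal; add {[} and stop.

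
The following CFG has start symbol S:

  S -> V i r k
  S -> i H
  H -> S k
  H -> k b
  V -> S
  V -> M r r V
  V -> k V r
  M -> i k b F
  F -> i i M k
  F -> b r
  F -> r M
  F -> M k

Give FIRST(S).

{ i, k }

From S -> V i r k: add FIRST(V) = { i, k }.
S -> i H contributes {i}.
Union: FIRST(S) = { i, k }.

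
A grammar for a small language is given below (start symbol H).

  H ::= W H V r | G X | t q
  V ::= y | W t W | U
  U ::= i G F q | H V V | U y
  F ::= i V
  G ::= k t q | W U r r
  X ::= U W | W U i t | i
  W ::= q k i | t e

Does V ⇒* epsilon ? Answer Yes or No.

No nonterminal in this grammar is nullable.
No production of V has an RHS whose symbols are all nullable, so V is not nullable.

No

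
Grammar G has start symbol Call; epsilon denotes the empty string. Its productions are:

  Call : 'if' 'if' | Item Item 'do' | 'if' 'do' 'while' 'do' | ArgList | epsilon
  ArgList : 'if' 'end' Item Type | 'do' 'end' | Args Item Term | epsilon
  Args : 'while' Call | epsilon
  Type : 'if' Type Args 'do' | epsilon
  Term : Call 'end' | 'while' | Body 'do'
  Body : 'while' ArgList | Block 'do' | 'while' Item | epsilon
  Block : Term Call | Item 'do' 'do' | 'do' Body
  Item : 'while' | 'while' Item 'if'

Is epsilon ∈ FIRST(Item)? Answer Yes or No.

Nullable nonterminals: ArgList, Args, Body, Call, Type.
No production of Item has an RHS whose symbols are all nullable, so Item is not nullable.

No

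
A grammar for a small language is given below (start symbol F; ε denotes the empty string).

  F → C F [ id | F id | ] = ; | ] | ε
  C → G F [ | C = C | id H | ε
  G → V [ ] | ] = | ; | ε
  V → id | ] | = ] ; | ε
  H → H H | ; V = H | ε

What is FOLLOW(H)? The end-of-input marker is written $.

{ ;, =, [, ], id }

In C → id H: H is at the end, add FOLLOW(C) = { ;, =, [, ], id }.
In H → H H: add FIRST(H)\{ε} = { ; }.
  Since H is nullable, also add FOLLOW(H) = { ;, =, [, ], id }.
In H → H H: H is at the end, add FOLLOW(H) = { ;, =, [, ], id }.
In H → ; V = H: H is at the end, add FOLLOW(H) = { ;, =, [, ], id }.
Union: FOLLOW(H) = { ;, =, [, ], id }.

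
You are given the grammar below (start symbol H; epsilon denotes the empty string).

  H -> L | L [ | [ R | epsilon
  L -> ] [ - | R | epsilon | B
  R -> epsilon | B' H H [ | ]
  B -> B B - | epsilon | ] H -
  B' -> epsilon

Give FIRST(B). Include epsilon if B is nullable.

From B -> B B -: B, B nullable, take FIRST(B) ∪ FIRST(B) ∪ {-} = { -, ] }.
B -> epsilon contributes epsilon.
B -> ] H - contributes {]}.
Union: FIRST(B) = { -, ], epsilon }.

{ -, ], epsilon }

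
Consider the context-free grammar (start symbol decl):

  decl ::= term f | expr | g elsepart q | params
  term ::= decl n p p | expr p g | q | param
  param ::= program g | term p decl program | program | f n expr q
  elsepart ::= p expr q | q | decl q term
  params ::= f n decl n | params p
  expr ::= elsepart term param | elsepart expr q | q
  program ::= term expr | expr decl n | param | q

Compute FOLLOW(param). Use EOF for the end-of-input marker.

{ EOF, f, g, n, p, q }

In term ::= param: param is at the end, add FOLLOW(term) = { f, g, p, q }.
In expr ::= elsepart term param: param is at the end, add FOLLOW(expr) = { EOF, f, g, n, p, q }.
In program ::= param: param is at the end, add FOLLOW(program) = { EOF, f, g, n, p, q }.
Union: FOLLOW(param) = { EOF, f, g, n, p, q }.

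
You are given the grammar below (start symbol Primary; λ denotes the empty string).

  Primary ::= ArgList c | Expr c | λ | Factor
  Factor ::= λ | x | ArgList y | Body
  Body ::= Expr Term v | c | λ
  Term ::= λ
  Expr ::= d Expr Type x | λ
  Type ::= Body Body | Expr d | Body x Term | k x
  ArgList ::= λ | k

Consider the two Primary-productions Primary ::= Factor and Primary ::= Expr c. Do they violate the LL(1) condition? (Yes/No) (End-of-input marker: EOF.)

Yes

FIRST(Factor) = { c, d, k, v, x, y, λ } and FIRST(Expr c) = { c, d }.
Both contain c, so the two alternatives are not disjoint — LL(1) conflict.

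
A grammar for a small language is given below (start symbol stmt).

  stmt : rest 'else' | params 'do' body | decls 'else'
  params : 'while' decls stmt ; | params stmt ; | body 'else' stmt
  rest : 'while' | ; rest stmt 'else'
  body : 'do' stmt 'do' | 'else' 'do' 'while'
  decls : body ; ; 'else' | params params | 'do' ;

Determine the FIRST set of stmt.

From stmt : rest 'else': add FIRST(rest) = { 'while', ; }.
From stmt : params 'do' body: add FIRST(params) = { 'do', 'else', 'while' }.
From stmt : decls 'else': add FIRST(decls) = { 'do', 'else', 'while' }.
Union: FIRST(stmt) = { 'do', 'else', 'while', ; }.

{ 'do', 'else', 'while', ; }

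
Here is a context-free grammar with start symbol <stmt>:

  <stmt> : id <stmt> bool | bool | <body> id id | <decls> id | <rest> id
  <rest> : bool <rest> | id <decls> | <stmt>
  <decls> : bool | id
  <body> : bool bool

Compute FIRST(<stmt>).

{ bool, id }

<stmt> : id <stmt> bool contributes {id}.
<stmt> : bool contributes {bool}.
From <stmt> : <body> id id: add FIRST(<body>) = { bool }.
From <stmt> : <decls> id: add FIRST(<decls>) = { bool, id }.
From <stmt> : <rest> id: add FIRST(<rest>) = { bool, id }.
Union: FIRST(<stmt>) = { bool, id }.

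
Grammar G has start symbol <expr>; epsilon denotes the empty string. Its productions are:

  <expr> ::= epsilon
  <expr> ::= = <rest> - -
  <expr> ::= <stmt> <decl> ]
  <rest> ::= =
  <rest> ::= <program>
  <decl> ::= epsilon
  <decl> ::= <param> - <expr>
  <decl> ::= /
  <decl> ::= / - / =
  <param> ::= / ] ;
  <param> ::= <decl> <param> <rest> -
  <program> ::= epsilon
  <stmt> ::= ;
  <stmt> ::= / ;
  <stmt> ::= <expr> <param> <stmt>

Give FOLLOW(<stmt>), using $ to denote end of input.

{ /, ] }

In <expr> ::= <stmt> <decl> ]: add FIRST(<decl> ]) = { /, ] }.
In <stmt> ::= <expr> <param> <stmt>: <stmt> is at the end, add FOLLOW(<stmt>) = { /, ] }.
Union: FOLLOW(<stmt>) = { /, ] }.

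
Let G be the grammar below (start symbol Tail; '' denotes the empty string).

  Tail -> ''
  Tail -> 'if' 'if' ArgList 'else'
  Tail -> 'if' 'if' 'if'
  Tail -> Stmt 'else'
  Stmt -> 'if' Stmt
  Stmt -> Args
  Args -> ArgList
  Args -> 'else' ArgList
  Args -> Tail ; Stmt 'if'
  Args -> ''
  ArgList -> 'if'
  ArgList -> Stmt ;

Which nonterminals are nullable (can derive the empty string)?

Directly nullable (have an ''-production): Tail, Args.
Stmt -> Args with every symbol nullable, so Stmt is nullable.
No other nonterminal has a production whose RHS symbols are all nullable.

{ Args, Stmt, Tail }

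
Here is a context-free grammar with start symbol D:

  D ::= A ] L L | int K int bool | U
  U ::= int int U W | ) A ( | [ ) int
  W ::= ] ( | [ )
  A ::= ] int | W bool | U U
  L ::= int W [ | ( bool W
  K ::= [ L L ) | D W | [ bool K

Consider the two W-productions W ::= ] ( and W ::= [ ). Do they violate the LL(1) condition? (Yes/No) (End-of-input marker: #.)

No

FIRST(] () = { ] } and FIRST([ )) = { [ }.
The FIRST sets are disjoint and neither alternative is nullable — no conflict.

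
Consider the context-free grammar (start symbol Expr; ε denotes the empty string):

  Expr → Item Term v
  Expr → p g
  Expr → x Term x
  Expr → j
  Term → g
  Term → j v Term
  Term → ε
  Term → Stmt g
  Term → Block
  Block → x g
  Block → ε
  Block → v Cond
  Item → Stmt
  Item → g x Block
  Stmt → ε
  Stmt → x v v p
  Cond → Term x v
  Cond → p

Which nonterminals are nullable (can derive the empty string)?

{ Block, Item, Stmt, Term }

Directly nullable (have an ε-production): Term, Block, Stmt.
Item → Stmt with every symbol nullable, so Item is nullable.
No other nonterminal has a production whose RHS symbols are all nullable.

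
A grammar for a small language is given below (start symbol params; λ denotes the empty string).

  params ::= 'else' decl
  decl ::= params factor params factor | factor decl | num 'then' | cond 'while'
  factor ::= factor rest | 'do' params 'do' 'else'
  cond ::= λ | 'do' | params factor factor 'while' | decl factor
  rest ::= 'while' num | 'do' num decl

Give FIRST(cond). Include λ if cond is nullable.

{ 'do', 'else', 'while', num, λ }

cond ::= λ contributes λ.
cond ::= 'do' contributes {'do'}.
From cond ::= params factor factor 'while': add FIRST(params) = { 'else' }.
From cond ::= decl factor: add FIRST(decl) = { 'do', 'else', 'while', num }.
Union: FIRST(cond) = { 'do', 'else', 'while', num, λ }.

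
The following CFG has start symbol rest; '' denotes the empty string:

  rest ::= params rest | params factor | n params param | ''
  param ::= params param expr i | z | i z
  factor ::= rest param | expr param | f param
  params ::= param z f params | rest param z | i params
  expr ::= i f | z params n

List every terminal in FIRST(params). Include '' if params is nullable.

From params ::= param z f params: add FIRST(param) = { i, n, z }.
From params ::= rest param z: rest nullable, take FIRST(rest) ∪ FIRST(param) = { i, n, z }.
params ::= i params contributes {i}.
Union: FIRST(params) = { i, n, z }.

{ i, n, z }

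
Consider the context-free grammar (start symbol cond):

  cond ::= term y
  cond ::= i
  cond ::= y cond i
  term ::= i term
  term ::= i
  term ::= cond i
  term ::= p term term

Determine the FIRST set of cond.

From cond ::= term y: add FIRST(term) = { i, p, y }.
cond ::= i contributes {i}.
cond ::= y cond i contributes {y}.
Union: FIRST(cond) = { i, p, y }.

{ i, p, y }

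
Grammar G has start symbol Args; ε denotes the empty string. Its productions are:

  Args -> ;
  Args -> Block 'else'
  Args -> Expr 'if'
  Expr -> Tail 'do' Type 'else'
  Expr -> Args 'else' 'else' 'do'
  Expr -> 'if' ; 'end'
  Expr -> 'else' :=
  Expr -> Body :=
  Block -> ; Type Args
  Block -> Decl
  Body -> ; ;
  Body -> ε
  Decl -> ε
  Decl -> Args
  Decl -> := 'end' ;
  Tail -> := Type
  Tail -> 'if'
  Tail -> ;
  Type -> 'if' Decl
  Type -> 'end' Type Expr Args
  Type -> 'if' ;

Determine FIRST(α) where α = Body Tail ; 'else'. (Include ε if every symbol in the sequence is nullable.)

Add FIRST(Body)\{ε} = { ; }; Body is nullable, continue.
Add FIRST(Tail) = { 'if', :=, ; }; Tail is not nullable, stop.

{ 'if', :=, ; }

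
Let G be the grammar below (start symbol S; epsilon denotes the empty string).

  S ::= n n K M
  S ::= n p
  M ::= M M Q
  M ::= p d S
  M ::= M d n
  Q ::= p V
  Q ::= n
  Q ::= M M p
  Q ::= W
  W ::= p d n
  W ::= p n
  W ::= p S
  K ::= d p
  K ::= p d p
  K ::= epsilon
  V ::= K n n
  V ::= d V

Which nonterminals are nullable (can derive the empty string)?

Directly nullable (have an epsilon-production): K.
No other nonterminal has a production whose RHS symbols are all nullable.

{ K }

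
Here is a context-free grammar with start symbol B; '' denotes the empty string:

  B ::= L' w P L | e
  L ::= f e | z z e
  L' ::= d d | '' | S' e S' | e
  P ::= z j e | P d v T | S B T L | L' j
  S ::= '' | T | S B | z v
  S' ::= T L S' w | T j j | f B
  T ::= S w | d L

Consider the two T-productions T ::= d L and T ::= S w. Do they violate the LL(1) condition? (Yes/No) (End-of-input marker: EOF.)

Yes

FIRST(d L) = { d } and FIRST(S w) = { d, e, f, w, z }.
Both contain d, so the two alternatives are not disjoint — LL(1) conflict.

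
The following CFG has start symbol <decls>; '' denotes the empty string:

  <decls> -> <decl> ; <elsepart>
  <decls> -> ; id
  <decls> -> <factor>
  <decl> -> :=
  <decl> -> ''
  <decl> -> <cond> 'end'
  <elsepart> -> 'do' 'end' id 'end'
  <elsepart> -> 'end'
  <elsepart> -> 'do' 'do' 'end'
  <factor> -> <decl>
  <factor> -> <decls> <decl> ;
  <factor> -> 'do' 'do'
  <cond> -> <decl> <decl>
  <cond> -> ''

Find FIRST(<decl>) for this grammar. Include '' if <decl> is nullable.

{ 'end', :=, '' }

<decl> -> := contributes {:=}.
<decl> -> '' contributes ''.
From <decl> -> <cond> 'end': <cond> nullable, take FIRST(<cond>) ∪ {'end'} = { 'end', := }.
Union: FIRST(<decl>) = { 'end', :=, '' }.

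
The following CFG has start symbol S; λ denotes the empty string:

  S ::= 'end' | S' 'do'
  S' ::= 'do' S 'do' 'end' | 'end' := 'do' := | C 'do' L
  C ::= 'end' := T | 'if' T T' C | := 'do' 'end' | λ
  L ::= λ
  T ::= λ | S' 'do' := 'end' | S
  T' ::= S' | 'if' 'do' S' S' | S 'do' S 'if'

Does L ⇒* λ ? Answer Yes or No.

Yes

L has an λ-production, so L ⇒ λ.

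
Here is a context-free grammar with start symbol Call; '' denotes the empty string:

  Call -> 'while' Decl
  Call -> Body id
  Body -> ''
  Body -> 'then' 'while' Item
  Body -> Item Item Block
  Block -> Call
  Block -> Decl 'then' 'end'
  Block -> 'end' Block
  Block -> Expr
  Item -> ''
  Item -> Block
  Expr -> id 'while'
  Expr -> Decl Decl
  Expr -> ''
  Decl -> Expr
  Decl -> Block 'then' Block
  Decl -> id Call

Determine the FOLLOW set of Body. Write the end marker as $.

{ id }

In Call -> Body id: add FIRST(id) = { id }.
Union: FOLLOW(Body) = { id }.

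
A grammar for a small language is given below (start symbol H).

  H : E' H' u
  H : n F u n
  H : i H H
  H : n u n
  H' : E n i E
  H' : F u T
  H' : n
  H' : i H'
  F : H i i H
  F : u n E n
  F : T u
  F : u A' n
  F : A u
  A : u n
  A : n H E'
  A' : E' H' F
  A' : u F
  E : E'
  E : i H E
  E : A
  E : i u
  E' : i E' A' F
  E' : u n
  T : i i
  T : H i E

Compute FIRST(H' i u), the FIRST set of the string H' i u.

Add FIRST(H') = { i, n, u }; H' is not nullable, stop.

{ i, n, u }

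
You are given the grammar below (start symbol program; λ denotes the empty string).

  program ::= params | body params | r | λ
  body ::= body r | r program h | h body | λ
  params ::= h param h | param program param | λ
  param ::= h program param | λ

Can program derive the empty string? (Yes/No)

Yes

program has an λ-production, so program ⇒ λ.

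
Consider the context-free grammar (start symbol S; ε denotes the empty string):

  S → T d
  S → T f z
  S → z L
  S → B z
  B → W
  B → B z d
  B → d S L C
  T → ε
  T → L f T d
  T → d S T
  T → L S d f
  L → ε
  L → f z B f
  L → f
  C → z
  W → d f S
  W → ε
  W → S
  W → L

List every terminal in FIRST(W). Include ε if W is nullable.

W → d f S contributes {d}.
W → ε contributes ε.
From W → S: add FIRST(S) = { d, f, z }.
From W → L: add FIRST(L) = { f, ε } (including ε since L is nullable).
Union: FIRST(W) = { d, f, z, ε }.

{ d, f, z, ε }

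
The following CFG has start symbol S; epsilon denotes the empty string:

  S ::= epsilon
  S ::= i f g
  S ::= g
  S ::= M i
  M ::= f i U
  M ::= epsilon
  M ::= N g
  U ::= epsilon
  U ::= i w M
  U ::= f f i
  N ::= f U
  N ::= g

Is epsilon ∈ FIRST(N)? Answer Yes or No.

No

Nullable nonterminals: M, S, U.
No production of N has an RHS whose symbols are all nullable, so N is not nullable.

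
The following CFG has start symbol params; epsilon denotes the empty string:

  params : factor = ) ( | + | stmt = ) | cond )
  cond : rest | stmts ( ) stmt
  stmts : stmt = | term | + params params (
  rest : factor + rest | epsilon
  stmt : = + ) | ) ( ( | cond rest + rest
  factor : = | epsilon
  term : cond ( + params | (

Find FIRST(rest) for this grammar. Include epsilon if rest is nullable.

From rest : factor + rest: factor nullable, take FIRST(factor) ∪ {+} = { +, = }.
rest : epsilon contributes epsilon.
Union: FIRST(rest) = { +, =, epsilon }.

{ +, =, epsilon }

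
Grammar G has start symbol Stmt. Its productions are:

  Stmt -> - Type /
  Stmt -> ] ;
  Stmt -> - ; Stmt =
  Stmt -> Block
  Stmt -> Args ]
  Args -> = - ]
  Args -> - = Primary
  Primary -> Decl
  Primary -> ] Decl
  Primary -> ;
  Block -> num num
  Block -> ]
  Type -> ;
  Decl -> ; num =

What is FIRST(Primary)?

{ ;, ] }

From Primary -> Decl: add FIRST(Decl) = { ; }.
Primary -> ] Decl contributes {]}.
Primary -> ; contributes {;}.
Union: FIRST(Primary) = { ;, ] }.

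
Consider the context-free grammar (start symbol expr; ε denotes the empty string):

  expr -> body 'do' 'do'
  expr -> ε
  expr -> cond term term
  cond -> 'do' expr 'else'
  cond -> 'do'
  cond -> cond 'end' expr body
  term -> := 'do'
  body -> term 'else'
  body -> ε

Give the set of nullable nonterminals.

Directly nullable (have an ε-production): expr, body.
No other nonterminal has a production whose RHS symbols are all nullable.

{ body, expr }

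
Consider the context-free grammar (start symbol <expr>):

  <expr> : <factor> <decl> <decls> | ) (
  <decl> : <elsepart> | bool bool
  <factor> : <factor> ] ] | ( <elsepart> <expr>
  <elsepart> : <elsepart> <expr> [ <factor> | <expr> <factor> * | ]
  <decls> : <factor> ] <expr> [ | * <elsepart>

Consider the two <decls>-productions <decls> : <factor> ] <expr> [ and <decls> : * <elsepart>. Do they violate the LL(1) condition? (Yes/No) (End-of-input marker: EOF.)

FIRST(<factor> ] <expr> [) = { ( } and FIRST(* <elsepart>) = { * }.
The FIRST sets are disjoint and neither alternative is nullable — no conflict.

No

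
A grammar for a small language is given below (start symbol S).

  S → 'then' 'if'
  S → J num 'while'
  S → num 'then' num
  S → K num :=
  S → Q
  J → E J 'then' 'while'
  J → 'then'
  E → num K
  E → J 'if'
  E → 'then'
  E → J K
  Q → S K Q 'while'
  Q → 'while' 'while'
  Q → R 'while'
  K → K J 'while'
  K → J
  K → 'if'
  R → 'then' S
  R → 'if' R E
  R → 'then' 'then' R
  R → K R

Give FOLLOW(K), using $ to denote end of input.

In S → K num :=: add FIRST(num :=) = { num }.
In E → num K: K is at the end, add FOLLOW(E) = { 'then', 'while', num }.
In E → J K: K is at the end, add FOLLOW(E) = { 'then', 'while', num }.
In Q → S K Q 'while': add FIRST(Q 'while') = { 'if', 'then', 'while', num }.
In K → K J 'while': add FIRST(J 'while') = { 'then', num }.
In R → K R: add FIRST(R) = { 'if', 'then', num }.
Union: FOLLOW(K) = { 'if', 'then', 'while', num }.

{ 'if', 'then', 'while', num }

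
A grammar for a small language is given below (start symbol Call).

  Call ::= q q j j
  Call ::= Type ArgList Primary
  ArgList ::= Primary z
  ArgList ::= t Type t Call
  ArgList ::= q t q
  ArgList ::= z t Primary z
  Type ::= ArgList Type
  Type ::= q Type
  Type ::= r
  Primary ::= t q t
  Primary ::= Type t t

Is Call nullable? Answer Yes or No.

No nonterminal in this grammar is nullable.
No production of Call has an RHS whose symbols are all nullable, so Call is not nullable.

No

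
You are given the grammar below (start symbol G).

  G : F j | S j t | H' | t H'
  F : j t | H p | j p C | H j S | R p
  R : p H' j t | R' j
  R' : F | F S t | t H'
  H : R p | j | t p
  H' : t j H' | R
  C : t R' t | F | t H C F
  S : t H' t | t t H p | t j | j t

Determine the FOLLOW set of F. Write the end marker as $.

{ j, p, t }

In G : F j: add FIRST(j) = { j }.
In R' : F: F is at the end, add FOLLOW(R') = { j, t }.
In R' : F S t: add FIRST(S t) = { j, t }.
In C : F: F is at the end, add FOLLOW(C) = { j, p, t }.
In C : t H C F: F is at the end, add FOLLOW(C) = { j, p, t }.
Union: FOLLOW(F) = { j, p, t }.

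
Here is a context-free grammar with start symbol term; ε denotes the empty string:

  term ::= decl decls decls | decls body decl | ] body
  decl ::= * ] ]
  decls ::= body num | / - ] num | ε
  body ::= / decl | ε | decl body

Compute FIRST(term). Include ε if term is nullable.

{ *, /, ], num }

From term ::= decl decls decls: add FIRST(decl) = { * }.
From term ::= decls body decl: decls, body nullable, take FIRST(decls) ∪ FIRST(body) ∪ FIRST(decl) = { *, /, num }.
term ::= ] body contributes {]}.
Union: FIRST(term) = { *, /, ], num }.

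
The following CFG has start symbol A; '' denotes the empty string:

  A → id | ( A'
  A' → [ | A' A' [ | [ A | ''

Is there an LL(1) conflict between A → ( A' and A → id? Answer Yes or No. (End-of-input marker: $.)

No

FIRST(( A') = { ( } and FIRST(id) = { id }.
The FIRST sets are disjoint and neither alternative is nullable — no conflict.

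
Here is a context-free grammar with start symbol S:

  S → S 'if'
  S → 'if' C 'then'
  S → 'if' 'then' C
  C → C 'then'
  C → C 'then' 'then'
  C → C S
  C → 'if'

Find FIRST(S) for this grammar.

From S → S 'if': add FIRST(S) = { 'if' }.
S → 'if' C 'then' contributes {'if'}.
S → 'if' 'then' C contributes {'if'}.
Union: FIRST(S) = { 'if' }.

{ 'if' }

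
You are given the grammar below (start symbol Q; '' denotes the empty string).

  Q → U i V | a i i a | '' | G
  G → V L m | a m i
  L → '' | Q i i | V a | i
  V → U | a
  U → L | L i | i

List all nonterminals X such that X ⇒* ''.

Directly nullable (have an ''-production): Q, L.
U → L with every symbol nullable, so U is nullable.
V → U with every symbol nullable, so V is nullable.
No other nonterminal has a production whose RHS symbols are all nullable.

{ L, Q, U, V }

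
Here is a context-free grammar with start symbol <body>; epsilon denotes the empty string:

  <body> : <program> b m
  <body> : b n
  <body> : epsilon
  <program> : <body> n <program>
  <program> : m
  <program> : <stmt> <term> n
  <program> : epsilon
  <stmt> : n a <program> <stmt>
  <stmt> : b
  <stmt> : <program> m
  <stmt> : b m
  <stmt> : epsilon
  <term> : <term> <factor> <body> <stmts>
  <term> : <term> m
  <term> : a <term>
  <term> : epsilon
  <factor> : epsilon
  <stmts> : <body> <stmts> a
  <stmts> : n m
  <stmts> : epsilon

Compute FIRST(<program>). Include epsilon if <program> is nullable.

From <program> : <body> n <program>: <body> nullable, take FIRST(<body>) ∪ {n} = { a, b, m, n }.
<program> : m contributes {m}.
From <program> : <stmt> <term> n: <stmt>, <term> nullable, take FIRST(<stmt>) ∪ FIRST(<term>) ∪ {n} = { a, b, m, n }.
<program> : epsilon contributes epsilon.
Union: FIRST(<program>) = { a, b, m, n, epsilon }.

{ a, b, m, n, epsilon }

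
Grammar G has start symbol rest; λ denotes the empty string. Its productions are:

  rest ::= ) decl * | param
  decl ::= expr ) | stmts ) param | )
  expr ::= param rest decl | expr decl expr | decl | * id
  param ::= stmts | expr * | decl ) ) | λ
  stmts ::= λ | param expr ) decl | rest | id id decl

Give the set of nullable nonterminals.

Directly nullable (have an λ-production): param, stmts.
rest ::= param with every symbol nullable, so rest is nullable.
No other nonterminal has a production whose RHS symbols are all nullable.

{ param, rest, stmts }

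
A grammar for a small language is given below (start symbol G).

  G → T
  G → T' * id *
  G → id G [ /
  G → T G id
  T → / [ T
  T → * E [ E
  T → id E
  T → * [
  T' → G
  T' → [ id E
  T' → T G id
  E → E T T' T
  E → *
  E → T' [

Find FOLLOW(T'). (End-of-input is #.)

In G → T' * id *: add FIRST(* id *) = { * }.
In E → E T T' T: add FIRST(T) = { *, /, id }.
In E → T' [: add FIRST([) = { [ }.
Union: FOLLOW(T') = { *, /, [, id }.

{ *, /, [, id }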